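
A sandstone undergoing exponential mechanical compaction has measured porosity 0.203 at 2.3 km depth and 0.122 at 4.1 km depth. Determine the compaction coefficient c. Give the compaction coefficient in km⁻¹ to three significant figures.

Athy: n(z) = n₀ e^(−cz) ⇒ n₁/n₂ = e^{c(z₂−z₁)} ⇒ c = ln(n₁/n₂)/(z₂−z₁)
c = ln(0.203/0.122) / (4.1 − 2.3) = ln(1.664) / 1.8 = 0.5092 / 1.8 = 0.2829 km⁻¹

0.283 km⁻¹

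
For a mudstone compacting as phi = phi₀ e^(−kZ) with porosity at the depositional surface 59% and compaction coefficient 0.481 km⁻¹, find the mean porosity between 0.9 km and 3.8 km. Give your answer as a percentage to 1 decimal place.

20.6%

⟨phi⟩ = (1/(Z₂−Z₁)) ∫ phi₀ e^(−kZ) dZ = phi₀·(e^(−k·Z₁) − e^(−k·Z₂)) / (k·(Z₂−Z₁))
e^(−0.481×0.9) = 0.6486; e^(−0.481×3.8) = 0.1608
⟨phi⟩ = 0.59 × (0.6486 − 0.1608) / (0.481 × 2.9) = 0.59 × 0.3497 = 0.2063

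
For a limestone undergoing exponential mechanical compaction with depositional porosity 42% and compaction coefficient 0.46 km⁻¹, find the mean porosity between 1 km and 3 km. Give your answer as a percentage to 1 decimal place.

17.3%

⟨φ⟩ = (1/(d₂−d₁)) ∫ φ₀ e^(−kd) dd = φ₀·(e^(−k·d₁) − e^(−k·d₂)) / (k·(d₂−d₁))
e^(−0.46×1) = 0.6313; e^(−0.46×3) = 0.2516
⟨φ⟩ = 0.42 × (0.6313 − 0.2516) / (0.46 × 2) = 0.42 × 0.4127 = 0.1733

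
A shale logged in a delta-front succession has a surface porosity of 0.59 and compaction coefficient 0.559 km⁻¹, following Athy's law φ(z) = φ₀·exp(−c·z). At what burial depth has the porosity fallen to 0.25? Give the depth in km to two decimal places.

Invert Athy's law: z = ln(φ₀/φ) / c
z = ln(0.59/0.25) / 0.559 = ln(2.36) / 0.559 = 0.8587 / 0.559 = 1.536 km

1.54 km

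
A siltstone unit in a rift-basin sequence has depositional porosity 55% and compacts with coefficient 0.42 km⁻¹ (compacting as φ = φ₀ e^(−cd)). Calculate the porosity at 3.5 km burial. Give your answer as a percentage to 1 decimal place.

12.6%

φ = φ₀·exp(−c·d) = 0.55 × exp(−0.42 × 3.5) = 0.55 × exp(−1.47)
  = 0.55 × 0.2299 = 0.1265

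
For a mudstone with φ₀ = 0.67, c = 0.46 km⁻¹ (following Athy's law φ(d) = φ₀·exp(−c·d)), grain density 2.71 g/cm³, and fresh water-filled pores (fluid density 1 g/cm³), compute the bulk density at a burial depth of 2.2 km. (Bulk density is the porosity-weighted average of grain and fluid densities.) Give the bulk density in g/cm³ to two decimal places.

2.29 g/cm³

Porosity at depth: φ = 0.67·exp(−0.46×2.2) = 0.67×0.3635 = 0.2435
Bulk density: ρ_b = (1−φ)ρ_g + φ·ρ_f = 0.7565×2.71 + 0.2435×1
       = 2.050 + 0.244 = 2.294 g/cm³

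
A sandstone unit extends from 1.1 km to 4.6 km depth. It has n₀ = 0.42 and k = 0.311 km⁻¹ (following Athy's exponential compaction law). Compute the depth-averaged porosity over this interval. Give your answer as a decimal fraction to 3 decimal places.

0.182

⟨n⟩ = (1/(z₂−z₁)) ∫ n₀ e^(−kz) dz = n₀·(e^(−k·z₁) − e^(−k·z₂)) / (k·(z₂−z₁))
e^(−0.311×1.1) = 0.7103; e^(−0.311×4.6) = 0.2392
⟨n⟩ = 0.42 × (0.7103 − 0.2392) / (0.311 × 3.5) = 0.42 × 0.4328 = 0.1818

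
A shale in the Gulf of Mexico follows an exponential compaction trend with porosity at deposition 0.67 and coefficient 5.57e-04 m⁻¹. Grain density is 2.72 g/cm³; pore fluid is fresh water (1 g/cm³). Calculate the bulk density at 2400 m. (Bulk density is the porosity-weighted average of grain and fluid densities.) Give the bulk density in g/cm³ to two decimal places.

Working in km (1 km = 1000 m; k in km⁻¹ = k in m⁻¹ × 1000):
Porosity at depth: φ = 0.67·exp(−0.557×2.4) = 0.67×0.2627 = 0.1760
Bulk density: ρ_b = (1−φ)ρ_g + φ·ρ_f = 0.8240×2.72 + 0.1760×1
       = 2.241 + 0.176 = 2.417 g/cm³

2.42 g/cm³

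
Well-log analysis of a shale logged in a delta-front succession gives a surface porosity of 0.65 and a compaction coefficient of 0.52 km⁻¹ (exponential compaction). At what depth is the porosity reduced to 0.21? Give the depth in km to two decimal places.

2.17 km

Invert Athy's law: Z = ln(n₀/n) / β
Z = ln(0.65/0.21) / 0.52 = ln(3.095) / 0.52 = 1.1299 / 0.52 = 2.173 km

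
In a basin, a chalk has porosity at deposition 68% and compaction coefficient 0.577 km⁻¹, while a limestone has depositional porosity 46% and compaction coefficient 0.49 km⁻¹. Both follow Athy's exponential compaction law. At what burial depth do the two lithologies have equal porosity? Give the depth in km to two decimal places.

Set n₀ₐ e^(−βₐZ) = n₀ᵦ e^(−βᵦZ) ⇒ ln(n₀ₐ/n₀ᵦ) = (βₐ − βᵦ)·Z
Z = ln(0.68/0.46) / (0.577 − 0.49) = 0.3909 / 0.087 = 4.493 km

4.49 km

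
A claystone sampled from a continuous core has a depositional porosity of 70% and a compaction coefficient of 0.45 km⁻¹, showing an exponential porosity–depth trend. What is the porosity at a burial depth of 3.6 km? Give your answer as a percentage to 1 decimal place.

n = n₀·exp(−β·z) = 0.7 × exp(−0.45 × 3.6) = 0.7 × exp(−1.62)
  = 0.7 × 0.1979 = 0.1385

13.9%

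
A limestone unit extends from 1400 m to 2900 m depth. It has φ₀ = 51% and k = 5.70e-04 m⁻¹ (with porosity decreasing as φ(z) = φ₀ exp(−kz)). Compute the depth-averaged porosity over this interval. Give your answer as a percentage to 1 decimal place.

15.4%

Working in km (1 km = 1000 m; k in km⁻¹ = k in m⁻¹ × 1000):
⟨φ⟩ = (1/(z₂−z₁)) ∫ φ₀ e^(−kz) dz = φ₀·(e^(−k·z₁) − e^(−k·z₂)) / (k·(z₂−z₁))
e^(−0.57×1.4) = 0.4502; e^(−0.57×2.9) = 0.1915
⟨φ⟩ = 0.51 × (0.4502 − 0.1915) / (0.57 × 1.5) = 0.51 × 0.3026 = 0.1543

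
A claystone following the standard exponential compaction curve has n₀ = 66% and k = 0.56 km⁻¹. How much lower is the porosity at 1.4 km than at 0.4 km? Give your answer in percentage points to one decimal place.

n(0.4) = 0.66·e^(−0.56×0.4) = 0.5275
n(1.4) = 0.66·e^(−0.56×1.4) = 0.3013
Δn = 0.5275 − 0.3013 = 0.2262

22.6 percentage points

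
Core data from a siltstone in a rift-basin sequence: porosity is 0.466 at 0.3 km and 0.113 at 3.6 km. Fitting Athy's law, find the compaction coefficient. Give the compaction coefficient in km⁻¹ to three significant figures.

0.429 km⁻¹

Athy: n(Z) = n₀ e^(−cZ) ⇒ n₁/n₂ = e^{c(Z₂−Z₁)} ⇒ c = ln(n₁/n₂)/(Z₂−Z₁)
c = ln(0.466/0.113) / (3.6 − 0.3) = ln(4.124) / 3.3 = 1.4168 / 3.3 = 0.4293 km⁻¹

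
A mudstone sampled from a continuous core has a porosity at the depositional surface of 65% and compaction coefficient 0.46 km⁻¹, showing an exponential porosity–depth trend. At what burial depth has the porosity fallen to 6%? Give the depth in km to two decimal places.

Invert Athy's law: d = ln(φ₀/φ) / k
d = ln(0.65/0.06) / 0.46 = ln(10.83) / 0.46 = 2.3826 / 0.46 = 5.180 km

5.18 km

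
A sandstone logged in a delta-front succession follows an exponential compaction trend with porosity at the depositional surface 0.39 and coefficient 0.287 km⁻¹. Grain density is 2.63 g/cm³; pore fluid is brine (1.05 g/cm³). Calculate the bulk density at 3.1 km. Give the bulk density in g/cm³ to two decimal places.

2.38 g/cm³

Porosity at depth: φ = 0.39·exp(−0.287×3.1) = 0.39×0.4108 = 0.1602
Bulk density: ρ_b = (1−φ)ρ_g + φ·ρ_f = 0.8398×2.63 + 0.1602×1.05
       = 2.209 + 0.168 = 2.377 g/cm³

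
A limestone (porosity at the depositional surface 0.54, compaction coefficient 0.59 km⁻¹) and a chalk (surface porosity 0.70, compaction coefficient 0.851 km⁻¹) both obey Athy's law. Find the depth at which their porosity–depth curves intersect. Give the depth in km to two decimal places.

Set n₀ₐ e^(−βₐZ) = n₀ᵦ e^(−βᵦZ) ⇒ ln(n₀ₐ/n₀ᵦ) = (βₐ − βᵦ)·Z
Z = ln(0.54/0.7) / (0.59 − 0.851) = -0.2595 / -0.261 = 0.994 km

0.99 km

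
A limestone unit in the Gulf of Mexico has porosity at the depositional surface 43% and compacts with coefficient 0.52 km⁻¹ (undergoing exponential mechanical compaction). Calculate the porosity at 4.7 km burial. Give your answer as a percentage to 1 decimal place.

phi = phi₀·exp(−k·d) = 0.43 × exp(−0.52 × 4.7) = 0.43 × exp(−2.444)
  = 0.43 × 0.0868 = 0.0373

3.7%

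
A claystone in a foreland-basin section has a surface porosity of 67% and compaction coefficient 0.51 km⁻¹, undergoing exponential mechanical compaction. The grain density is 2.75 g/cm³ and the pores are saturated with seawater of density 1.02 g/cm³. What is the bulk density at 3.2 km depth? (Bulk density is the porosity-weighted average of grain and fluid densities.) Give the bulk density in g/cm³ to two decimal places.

2.52 g/cm³

Porosity at depth: φ = 0.67·exp(−0.51×3.2) = 0.67×0.1955 = 0.1310
Bulk density: ρ_b = (1−φ)ρ_g + φ·ρ_f = 0.8690×2.75 + 0.1310×1.02
       = 2.390 + 0.134 = 2.523 g/cm³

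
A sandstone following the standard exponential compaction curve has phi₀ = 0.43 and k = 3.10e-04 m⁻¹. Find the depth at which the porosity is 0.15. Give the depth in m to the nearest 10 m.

Working in km (1 km = 1000 m; k in km⁻¹ = k in m⁻¹ × 1000):
Invert Athy's law: z = ln(phi₀/phi) / k
z = ln(0.43/0.15) / 0.31 = ln(2.867) / 0.31 = 1.0531 / 0.31 = 3.397 km

3400 m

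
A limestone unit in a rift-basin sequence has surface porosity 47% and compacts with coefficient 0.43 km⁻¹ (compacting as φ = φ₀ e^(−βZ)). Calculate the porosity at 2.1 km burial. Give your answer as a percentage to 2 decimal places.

19.05%

φ = φ₀·exp(−β·Z) = 0.47 × exp(−0.43 × 2.1) = 0.47 × exp(−0.903)
  = 0.47 × 0.4054 = 0.1905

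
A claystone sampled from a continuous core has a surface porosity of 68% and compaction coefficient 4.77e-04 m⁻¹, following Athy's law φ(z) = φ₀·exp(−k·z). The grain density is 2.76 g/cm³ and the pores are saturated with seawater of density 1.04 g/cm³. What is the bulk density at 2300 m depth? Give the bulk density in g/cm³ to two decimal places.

2.37 g/cm³

Working in km (1 km = 1000 m; k in km⁻¹ = k in m⁻¹ × 1000):
Porosity at depth: φ = 0.68·exp(−0.477×2.3) = 0.68×0.3338 = 0.2270
Bulk density: ρ_b = (1−φ)ρ_g + φ·ρ_f = 0.7730×2.76 + 0.2270×1.04
       = 2.133 + 0.236 = 2.370 g/cm³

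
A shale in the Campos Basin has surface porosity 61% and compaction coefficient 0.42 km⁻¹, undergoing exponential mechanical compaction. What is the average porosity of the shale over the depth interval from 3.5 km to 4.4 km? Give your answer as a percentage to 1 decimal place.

⟨phi⟩ = (1/(d₂−d₁)) ∫ phi₀ e^(−βd) dd = phi₀·(e^(−β·d₁) − e^(−β·d₂)) / (β·(d₂−d₁))
e^(−0.42×3.5) = 0.2299; e^(−0.42×4.4) = 0.1576
⟨phi⟩ = 0.61 × (0.2299 − 0.1576) / (0.42 × 0.9) = 0.61 × 0.1915 = 0.1168

11.7%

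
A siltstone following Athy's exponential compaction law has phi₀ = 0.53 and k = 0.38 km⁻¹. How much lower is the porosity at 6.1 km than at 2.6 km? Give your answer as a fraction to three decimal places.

0.145

phi(2.6) = 0.53·e^(−0.38×2.6) = 0.1973
phi(6.1) = 0.53·e^(−0.38×6.1) = 0.0522
Δphi = 0.1973 − 0.0522 = 0.1451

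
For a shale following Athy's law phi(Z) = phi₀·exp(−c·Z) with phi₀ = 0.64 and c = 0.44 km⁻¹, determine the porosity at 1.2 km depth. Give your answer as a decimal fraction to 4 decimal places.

0.3775

phi = phi₀·exp(−c·Z) = 0.64 × exp(−0.44 × 1.2) = 0.64 × exp(−0.528)
  = 0.64 × 0.5898 = 0.3775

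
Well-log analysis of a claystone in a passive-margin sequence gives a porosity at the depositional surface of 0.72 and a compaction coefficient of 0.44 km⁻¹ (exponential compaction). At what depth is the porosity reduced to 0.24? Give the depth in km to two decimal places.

Invert Athy's law: z = ln(φ₀/φ) / β
z = ln(0.72/0.24) / 0.44 = ln(3) / 0.44 = 1.0986 / 0.44 = 2.497 km

2.50 km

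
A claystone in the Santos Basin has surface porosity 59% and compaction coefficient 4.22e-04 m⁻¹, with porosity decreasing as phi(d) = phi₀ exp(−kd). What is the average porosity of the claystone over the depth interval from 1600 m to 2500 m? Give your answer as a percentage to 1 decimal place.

25.0%

Working in km (1 km = 1000 m; k in km⁻¹ = k in m⁻¹ × 1000):
⟨phi⟩ = (1/(d₂−d₁)) ∫ phi₀ e^(−kd) dd = phi₀·(e^(−k·d₁) − e^(−k·d₂)) / (k·(d₂−d₁))
e^(−0.422×1.6) = 0.5091; e^(−0.422×2.5) = 0.3482
⟨phi⟩ = 0.59 × (0.5091 − 0.3482) / (0.422 × 0.9) = 0.59 × 0.4235 = 0.2499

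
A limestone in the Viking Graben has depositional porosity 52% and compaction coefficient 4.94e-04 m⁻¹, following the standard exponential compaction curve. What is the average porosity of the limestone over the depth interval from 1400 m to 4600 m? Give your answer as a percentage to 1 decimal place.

13.1%

Working in km (1 km = 1000 m; c in km⁻¹ = c in m⁻¹ × 1000):
⟨phi⟩ = (1/(Z₂−Z₁)) ∫ phi₀ e^(−cZ) dZ = phi₀·(e^(−c·Z₁) − e^(−c·Z₂)) / (c·(Z₂−Z₁))
e^(−0.494×1.4) = 0.5008; e^(−0.494×4.6) = 0.1031
⟨phi⟩ = 0.52 × (0.5008 − 0.1031) / (0.494 × 3.2) = 0.52 × 0.2516 = 0.1308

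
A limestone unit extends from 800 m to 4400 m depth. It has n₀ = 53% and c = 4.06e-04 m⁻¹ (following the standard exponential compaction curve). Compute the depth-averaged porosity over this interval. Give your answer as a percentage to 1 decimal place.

Working in km (1 km = 1000 m; c in km⁻¹ = c in m⁻¹ × 1000):
⟨n⟩ = (1/(Z₂−Z₁)) ∫ n₀ e^(−cZ) dZ = n₀·(e^(−c·Z₁) − e^(−c·Z₂)) / (c·(Z₂−Z₁))
e^(−0.406×0.8) = 0.7227; e^(−0.406×4.4) = 0.1676
⟨n⟩ = 0.53 × (0.7227 − 0.1676) / (0.406 × 3.6) = 0.53 × 0.3798 = 0.2013

20.1%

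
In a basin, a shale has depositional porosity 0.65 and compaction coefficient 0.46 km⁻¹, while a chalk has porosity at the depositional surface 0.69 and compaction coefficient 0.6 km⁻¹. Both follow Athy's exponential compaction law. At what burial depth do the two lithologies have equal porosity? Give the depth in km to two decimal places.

Set n₀ₐ e^(−cₐz) = n₀ᵦ e^(−cᵦz) ⇒ ln(n₀ₐ/n₀ᵦ) = (cₐ − cᵦ)·z
z = ln(0.65/0.69) / (0.46 − 0.6) = -0.0597 / -0.14 = 0.427 km

0.43 km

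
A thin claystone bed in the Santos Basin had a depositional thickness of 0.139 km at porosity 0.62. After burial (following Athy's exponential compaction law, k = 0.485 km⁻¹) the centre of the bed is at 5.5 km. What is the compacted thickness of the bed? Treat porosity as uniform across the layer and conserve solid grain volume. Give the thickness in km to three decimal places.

Porosity at 5.5 km: n = 0.62·exp(−0.485×5.5) = 0.0430
Solid-volume conservation: h(1−n) = h₀(1−n₀) ⇒ h = h₀·(1−n₀)/(1−n)
h = 0.139 × (1 − 0.62)/(1 − 0.0430) = 0.139 × 0.3971 = 0.0552 km

0.055 km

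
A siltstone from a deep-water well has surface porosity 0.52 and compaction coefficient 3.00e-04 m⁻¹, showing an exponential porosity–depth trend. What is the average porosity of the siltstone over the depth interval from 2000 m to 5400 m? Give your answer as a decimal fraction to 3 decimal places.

Working in km (1 km = 1000 m; β in km⁻¹ = β in m⁻¹ × 1000):
⟨φ⟩ = (1/(Z₂−Z₁)) ∫ φ₀ e^(−βZ) dZ = φ₀·(e^(−β·Z₁) − e^(−β·Z₂)) / (β·(Z₂−Z₁))
e^(−0.3×2) = 0.5488; e^(−0.3×5.4) = 0.1979
⟨φ⟩ = 0.52 × (0.5488 − 0.1979) / (0.3 × 3.4) = 0.52 × 0.3440 = 0.1789

0.179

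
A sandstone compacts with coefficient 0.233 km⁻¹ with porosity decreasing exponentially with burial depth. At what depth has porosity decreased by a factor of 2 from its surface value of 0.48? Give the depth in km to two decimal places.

φ/φ₀ = 1/2 ⇒ exp(−c·z) = 1/2 ⇒ z = ln(2) / c
z = 0.6931 / 0.233 = 2.975 km

2.97 km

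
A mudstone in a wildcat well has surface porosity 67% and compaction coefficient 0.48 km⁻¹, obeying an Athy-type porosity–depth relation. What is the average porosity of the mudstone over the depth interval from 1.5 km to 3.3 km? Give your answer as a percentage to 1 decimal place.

⟨n⟩ = (1/(d₂−d₁)) ∫ n₀ e^(−βd) dd = n₀·(e^(−β·d₁) − e^(−β·d₂)) / (β·(d₂−d₁))
e^(−0.48×1.5) = 0.4868; e^(−0.48×3.3) = 0.2052
⟨n⟩ = 0.67 × (0.4868 − 0.2052) / (0.48 × 1.8) = 0.67 × 0.3259 = 0.2184

21.8%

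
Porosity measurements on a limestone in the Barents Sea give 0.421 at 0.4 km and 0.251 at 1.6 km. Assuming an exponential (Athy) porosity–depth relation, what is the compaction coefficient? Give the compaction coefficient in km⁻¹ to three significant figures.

0.431 km⁻¹

Athy: phi(z) = phi₀ e^(−cz) ⇒ phi₁/phi₂ = e^{c(z₂−z₁)} ⇒ c = ln(phi₁/phi₂)/(z₂−z₁)
c = ln(0.421/0.251) / (1.6 − 0.4) = ln(1.677) / 1.2 = 0.5172 / 1.2 = 0.431 km⁻¹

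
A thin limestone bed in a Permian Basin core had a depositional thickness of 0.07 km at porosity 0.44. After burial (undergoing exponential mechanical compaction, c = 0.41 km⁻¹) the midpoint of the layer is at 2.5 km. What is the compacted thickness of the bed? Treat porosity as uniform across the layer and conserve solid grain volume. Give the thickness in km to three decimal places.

0.047 km

Porosity at 2.5 km: phi = 0.44·exp(−0.41×2.5) = 0.1579
Solid-volume conservation: h(1−phi) = h₀(1−phi₀) ⇒ h = h₀·(1−phi₀)/(1−phi)
h = 0.07 × (1 − 0.44)/(1 − 0.1579) = 0.07 × 0.6650 = 0.0465 km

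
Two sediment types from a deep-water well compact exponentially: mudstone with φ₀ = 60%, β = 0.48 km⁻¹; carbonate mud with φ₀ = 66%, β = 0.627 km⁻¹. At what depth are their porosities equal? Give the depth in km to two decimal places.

0.65 km

Set φ₀ₐ e^(−βₐd) = φ₀ᵦ e^(−βᵦd) ⇒ ln(φ₀ₐ/φ₀ᵦ) = (βₐ − βᵦ)·d
d = ln(0.6/0.66) / (0.48 − 0.627) = -0.0953 / -0.147 = 0.648 km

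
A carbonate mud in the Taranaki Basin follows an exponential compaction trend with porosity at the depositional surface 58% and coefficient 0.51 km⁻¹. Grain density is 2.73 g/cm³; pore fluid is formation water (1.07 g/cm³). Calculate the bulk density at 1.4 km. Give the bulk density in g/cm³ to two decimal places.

Porosity at depth: phi = 0.58·exp(−0.51×1.4) = 0.58×0.4897 = 0.2840
Bulk density: ρ_b = (1−phi)ρ_g + phi·ρ_f = 0.7160×2.73 + 0.2840×1.07
       = 1.955 + 0.304 = 2.259 g/cm³

2.26 g/cm³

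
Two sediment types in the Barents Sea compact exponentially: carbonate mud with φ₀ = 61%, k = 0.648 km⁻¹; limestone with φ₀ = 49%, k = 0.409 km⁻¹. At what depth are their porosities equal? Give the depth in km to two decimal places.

0.92 km

Set φ₀ₐ e^(−kₐd) = φ₀ᵦ e^(−kᵦd) ⇒ ln(φ₀ₐ/φ₀ᵦ) = (kₐ − kᵦ)·d
d = ln(0.61/0.49) / (0.648 − 0.409) = 0.2191 / 0.239 = 0.917 km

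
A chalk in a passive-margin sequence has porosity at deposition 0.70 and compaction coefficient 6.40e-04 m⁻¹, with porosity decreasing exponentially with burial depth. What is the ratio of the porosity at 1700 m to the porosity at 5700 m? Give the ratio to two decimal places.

Working in km (1 km = 1000 m; β in km⁻¹ = β in m⁻¹ × 1000):
n(d₁)/n(d₂) = e^(−β·d₁)/e^(−β·d₂) = e^{β(d₂−d₁)}
= exp(0.64 × 4) = exp(2.56) = 12.9358

12.94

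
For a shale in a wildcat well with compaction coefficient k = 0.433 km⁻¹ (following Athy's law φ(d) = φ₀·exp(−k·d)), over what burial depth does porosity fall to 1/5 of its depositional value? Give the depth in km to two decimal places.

φ/φ₀ = 1/5 ⇒ exp(−k·d) = 1/5 ⇒ d = ln(5) / k
d = 1.6094 / 0.433 = 3.717 km

3.72 km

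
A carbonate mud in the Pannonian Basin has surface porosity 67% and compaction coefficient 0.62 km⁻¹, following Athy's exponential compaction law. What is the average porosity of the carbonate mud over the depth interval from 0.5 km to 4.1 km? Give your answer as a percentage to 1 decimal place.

⟨φ⟩ = (1/(d₂−d₁)) ∫ φ₀ e^(−cd) dd = φ₀·(e^(−c·d₁) − e^(−c·d₂)) / (c·(d₂−d₁))
e^(−0.62×0.5) = 0.7334; e^(−0.62×4.1) = 0.0787
⟨φ⟩ = 0.67 × (0.7334 − 0.0787) / (0.62 × 3.6) = 0.67 × 0.2933 = 0.1965

19.7%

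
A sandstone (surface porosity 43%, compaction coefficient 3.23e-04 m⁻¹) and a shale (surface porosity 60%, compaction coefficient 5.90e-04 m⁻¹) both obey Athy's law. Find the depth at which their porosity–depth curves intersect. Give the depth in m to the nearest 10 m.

1250 m

Working in km (1 km = 1000 m; β in km⁻¹ = β in m⁻¹ × 1000):
Set φ₀ₐ e^(−βₐZ) = φ₀ᵦ e^(−βᵦZ) ⇒ ln(φ₀ₐ/φ₀ᵦ) = (βₐ − βᵦ)·Z
Z = ln(0.43/0.6) / (0.323 − 0.59) = -0.3331 / -0.267 = 1.248 km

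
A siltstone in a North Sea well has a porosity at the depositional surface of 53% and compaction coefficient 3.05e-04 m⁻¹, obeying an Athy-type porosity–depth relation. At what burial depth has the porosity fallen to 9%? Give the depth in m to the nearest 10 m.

5810 m

Working in km (1 km = 1000 m; β in km⁻¹ = β in m⁻¹ × 1000):
Invert Athy's law: d = ln(φ₀/φ) / β
d = ln(0.53/0.09) / 0.305 = ln(5.889) / 0.305 = 1.7731 / 0.305 = 5.813 km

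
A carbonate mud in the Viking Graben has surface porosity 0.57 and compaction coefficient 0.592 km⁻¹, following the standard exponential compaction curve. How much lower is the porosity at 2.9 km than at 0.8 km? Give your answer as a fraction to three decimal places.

φ(0.8) = 0.57·e^(−0.592×0.8) = 0.3550
φ(2.9) = 0.57·e^(−0.592×2.9) = 0.1024
Δφ = 0.3550 − 0.1024 = 0.2526

0.253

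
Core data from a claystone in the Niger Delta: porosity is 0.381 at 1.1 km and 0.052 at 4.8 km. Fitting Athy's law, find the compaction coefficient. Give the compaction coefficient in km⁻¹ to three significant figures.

Athy: φ(Z) = φ₀ e^(−βZ) ⇒ φ₁/φ₂ = e^{β(Z₂−Z₁)} ⇒ β = ln(φ₁/φ₂)/(Z₂−Z₁)
β = ln(0.381/0.052) / (4.8 − 1.1) = ln(7.327) / 3.7 = 1.9916 / 3.7 = 0.5383 km⁻¹

0.538 km⁻¹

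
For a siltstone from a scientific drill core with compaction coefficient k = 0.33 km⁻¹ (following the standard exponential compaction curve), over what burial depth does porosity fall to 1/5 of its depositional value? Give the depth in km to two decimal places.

phi/phi₀ = 1/5 ⇒ exp(−k·z) = 1/5 ⇒ z = ln(5) / k
z = 1.6094 / 0.33 = 4.877 km

4.88 km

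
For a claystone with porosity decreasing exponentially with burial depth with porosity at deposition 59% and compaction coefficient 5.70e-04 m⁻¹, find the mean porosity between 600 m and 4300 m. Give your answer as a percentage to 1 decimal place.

17.5%

Working in km (1 km = 1000 m; c in km⁻¹ = c in m⁻¹ × 1000):
⟨φ⟩ = (1/(z₂−z₁)) ∫ φ₀ e^(−cz) dz = φ₀·(e^(−c·z₁) − e^(−c·z₂)) / (c·(z₂−z₁))
e^(−0.57×0.6) = 0.7103; e^(−0.57×4.3) = 0.0862
⟨φ⟩ = 0.59 × (0.7103 − 0.0862) / (0.57 × 3.7) = 0.59 × 0.2959 = 0.1746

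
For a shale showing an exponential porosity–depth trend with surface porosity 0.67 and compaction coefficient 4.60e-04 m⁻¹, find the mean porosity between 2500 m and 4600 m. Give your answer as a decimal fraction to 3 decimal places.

Working in km (1 km = 1000 m; c in km⁻¹ = c in m⁻¹ × 1000):
⟨phi⟩ = (1/(z₂−z₁)) ∫ phi₀ e^(−cz) dz = phi₀·(e^(−c·z₁) − e^(−c·z₂)) / (c·(z₂−z₁))
e^(−0.46×2.5) = 0.3166; e^(−0.46×4.6) = 0.1205
⟨phi⟩ = 0.67 × (0.3166 − 0.1205) / (0.46 × 2.1) = 0.67 × 0.2030 = 0.1360

0.136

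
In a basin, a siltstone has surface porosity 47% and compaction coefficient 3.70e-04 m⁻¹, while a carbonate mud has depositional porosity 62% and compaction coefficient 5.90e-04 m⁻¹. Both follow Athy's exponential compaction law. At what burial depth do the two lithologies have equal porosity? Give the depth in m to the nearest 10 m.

Working in km (1 km = 1000 m; c in km⁻¹ = c in m⁻¹ × 1000):
Set phi₀ₐ e^(−cₐZ) = phi₀ᵦ e^(−cᵦZ) ⇒ ln(phi₀ₐ/phi₀ᵦ) = (cₐ − cᵦ)·Z
Z = ln(0.47/0.62) / (0.37 − 0.59) = -0.2770 / -0.22 = 1.259 km

1260 m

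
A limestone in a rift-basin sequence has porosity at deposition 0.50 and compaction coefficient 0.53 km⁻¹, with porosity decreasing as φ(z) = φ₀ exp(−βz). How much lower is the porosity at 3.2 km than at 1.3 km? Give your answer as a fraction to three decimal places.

0.159

φ(1.3) = 0.5·e^(−0.53×1.3) = 0.2510
φ(3.2) = 0.5·e^(−0.53×3.2) = 0.0917
Δφ = 0.2510 − 0.0917 = 0.1593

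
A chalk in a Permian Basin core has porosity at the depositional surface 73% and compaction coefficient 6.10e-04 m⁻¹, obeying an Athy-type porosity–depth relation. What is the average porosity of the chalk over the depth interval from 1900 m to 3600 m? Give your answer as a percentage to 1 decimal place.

Working in km (1 km = 1000 m; k in km⁻¹ = k in m⁻¹ × 1000):
⟨n⟩ = (1/(z₂−z₁)) ∫ n₀ e^(−kz) dz = n₀·(e^(−k·z₁) − e^(−k·z₂)) / (k·(z₂−z₁))
e^(−0.61×1.9) = 0.3138; e^(−0.61×3.6) = 0.1112
⟨n⟩ = 0.73 × (0.3138 − 0.1112) / (0.61 × 1.7) = 0.73 × 0.1953 = 0.1426

14.3%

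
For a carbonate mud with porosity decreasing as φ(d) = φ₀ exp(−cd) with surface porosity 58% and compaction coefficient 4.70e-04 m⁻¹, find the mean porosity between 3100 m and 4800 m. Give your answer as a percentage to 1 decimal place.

Working in km (1 km = 1000 m; c in km⁻¹ = c in m⁻¹ × 1000):
⟨φ⟩ = (1/(d₂−d₁)) ∫ φ₀ e^(−cd) dd = φ₀·(e^(−c·d₁) − e^(−c·d₂)) / (c·(d₂−d₁))
e^(−0.47×3.1) = 0.2329; e^(−0.47×4.8) = 0.1048
⟨φ⟩ = 0.58 × (0.2329 − 0.1048) / (0.47 × 1.7) = 0.58 × 0.1604 = 0.0930

9.3%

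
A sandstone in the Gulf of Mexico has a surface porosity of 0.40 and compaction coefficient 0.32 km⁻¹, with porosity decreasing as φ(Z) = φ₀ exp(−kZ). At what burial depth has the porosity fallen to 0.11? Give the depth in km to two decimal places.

Invert Athy's law: Z = ln(φ₀/φ) / k
Z = ln(0.4/0.11) / 0.32 = ln(3.636) / 0.32 = 1.2910 / 0.32 = 4.034 km

4.03 km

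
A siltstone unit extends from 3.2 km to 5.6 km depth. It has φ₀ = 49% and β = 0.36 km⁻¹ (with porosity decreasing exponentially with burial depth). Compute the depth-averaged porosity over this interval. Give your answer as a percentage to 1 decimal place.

⟨φ⟩ = (1/(Z₂−Z₁)) ∫ φ₀ e^(−βZ) dZ = φ₀·(e^(−β·Z₁) − e^(−β·Z₂)) / (β·(Z₂−Z₁))
e^(−0.36×3.2) = 0.3160; e^(−0.36×5.6) = 0.1332
⟨φ⟩ = 0.49 × (0.3160 − 0.1332) / (0.36 × 2.4) = 0.49 × 0.2116 = 0.1037

10.4%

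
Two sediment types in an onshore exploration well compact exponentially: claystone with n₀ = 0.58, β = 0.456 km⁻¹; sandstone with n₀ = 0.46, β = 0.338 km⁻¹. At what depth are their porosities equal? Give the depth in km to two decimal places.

1.96 km

Set n₀ₐ e^(−βₐz) = n₀ᵦ e^(−βᵦz) ⇒ ln(n₀ₐ/n₀ᵦ) = (βₐ − βᵦ)·z
z = ln(0.58/0.46) / (0.456 − 0.338) = 0.2318 / 0.118 = 1.964 km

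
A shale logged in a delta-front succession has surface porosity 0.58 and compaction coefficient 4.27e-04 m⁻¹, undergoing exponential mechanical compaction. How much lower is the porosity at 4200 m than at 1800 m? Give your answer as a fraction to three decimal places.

0.172

Working in km (1 km = 1000 m; β in km⁻¹ = β in m⁻¹ × 1000):
phi(1.8) = 0.58·e^(−0.427×1.8) = 0.2689
phi(4.2) = 0.58·e^(−0.427×4.2) = 0.0965
Δphi = 0.2689 − 0.0965 = 0.1724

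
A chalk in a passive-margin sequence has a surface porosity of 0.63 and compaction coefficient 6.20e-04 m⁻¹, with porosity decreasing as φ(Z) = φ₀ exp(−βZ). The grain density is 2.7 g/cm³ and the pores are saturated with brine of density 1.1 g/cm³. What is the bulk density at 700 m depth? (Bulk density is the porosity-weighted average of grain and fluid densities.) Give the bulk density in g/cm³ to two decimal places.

2.05 g/cm³

Working in km (1 km = 1000 m; β in km⁻¹ = β in m⁻¹ × 1000):
Porosity at depth: φ = 0.63·exp(−0.62×0.7) = 0.63×0.6479 = 0.4082
Bulk density: ρ_b = (1−φ)ρ_g + φ·ρ_f = 0.5918×2.7 + 0.4082×1.1
       = 1.598 + 0.449 = 2.047 g/cm³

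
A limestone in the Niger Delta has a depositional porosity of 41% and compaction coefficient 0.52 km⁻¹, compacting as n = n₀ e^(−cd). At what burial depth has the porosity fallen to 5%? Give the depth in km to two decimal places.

Invert Athy's law: d = ln(n₀/n) / c
d = ln(0.41/0.05) / 0.52 = ln(8.2) / 0.52 = 2.1041 / 0.52 = 4.046 km

4.05 km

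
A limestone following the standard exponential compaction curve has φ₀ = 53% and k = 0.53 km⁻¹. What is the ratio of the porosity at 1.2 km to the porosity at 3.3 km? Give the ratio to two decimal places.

3.04

φ(Z₁)/φ(Z₂) = e^(−k·Z₁)/e^(−k·Z₂) = e^{k(Z₂−Z₁)}
= exp(0.53 × 2.1) = exp(1.113) = 3.0435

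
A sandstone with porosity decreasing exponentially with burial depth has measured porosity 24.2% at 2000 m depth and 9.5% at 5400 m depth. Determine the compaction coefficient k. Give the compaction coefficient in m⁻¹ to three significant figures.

Working in km (1 km = 1000 m; k in km⁻¹ = k in m⁻¹ × 1000):
Athy: n(Z) = n₀ e^(−kZ) ⇒ n₁/n₂ = e^{k(Z₂−Z₁)} ⇒ k = ln(n₁/n₂)/(Z₂−Z₁)
k = ln(0.242/0.095) / (5.4 − 2) = ln(2.547) / 3.4 = 0.9351 / 3.4 = 0.275 km⁻¹

0.000275 m⁻¹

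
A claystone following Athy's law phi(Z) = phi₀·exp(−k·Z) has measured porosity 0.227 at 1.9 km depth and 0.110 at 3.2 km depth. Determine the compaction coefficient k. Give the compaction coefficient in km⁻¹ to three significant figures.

Athy: phi(Z) = phi₀ e^(−kZ) ⇒ phi₁/phi₂ = e^{k(Z₂−Z₁)} ⇒ k = ln(phi₁/phi₂)/(Z₂−Z₁)
k = ln(0.227/0.11) / (3.2 − 1.9) = ln(2.064) / 1.3 = 0.7245 / 1.3 = 0.5573 km⁻¹

0.557 km⁻¹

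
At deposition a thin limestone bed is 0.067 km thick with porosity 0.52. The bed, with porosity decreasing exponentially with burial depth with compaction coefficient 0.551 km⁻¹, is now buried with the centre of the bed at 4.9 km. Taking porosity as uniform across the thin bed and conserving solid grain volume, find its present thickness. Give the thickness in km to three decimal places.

0.033 km

Porosity at 4.9 km: n = 0.52·exp(−0.551×4.9) = 0.0350
Solid-volume conservation: h(1−n) = h₀(1−n₀) ⇒ h = h₀·(1−n₀)/(1−n)
h = 0.067 × (1 − 0.52)/(1 − 0.0350) = 0.067 × 0.4974 = 0.0333 km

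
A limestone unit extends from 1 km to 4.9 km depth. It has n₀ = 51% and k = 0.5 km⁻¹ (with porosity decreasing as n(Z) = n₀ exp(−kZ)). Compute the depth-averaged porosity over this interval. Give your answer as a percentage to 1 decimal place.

13.6%

⟨n⟩ = (1/(Z₂−Z₁)) ∫ n₀ e^(−kZ) dZ = n₀·(e^(−k·Z₁) − e^(−k·Z₂)) / (k·(Z₂−Z₁))
e^(−0.5×1) = 0.6065; e^(−0.5×4.9) = 0.0863
⟨n⟩ = 0.51 × (0.6065 − 0.0863) / (0.5 × 3.9) = 0.51 × 0.2668 = 0.1361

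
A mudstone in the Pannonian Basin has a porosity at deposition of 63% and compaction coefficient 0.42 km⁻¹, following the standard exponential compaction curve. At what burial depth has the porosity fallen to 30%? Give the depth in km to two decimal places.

1.77 km

Invert Athy's law: Z = ln(n₀/n) / k
Z = ln(0.63/0.3) / 0.42 = ln(2.1) / 0.42 = 0.7419 / 0.42 = 1.767 km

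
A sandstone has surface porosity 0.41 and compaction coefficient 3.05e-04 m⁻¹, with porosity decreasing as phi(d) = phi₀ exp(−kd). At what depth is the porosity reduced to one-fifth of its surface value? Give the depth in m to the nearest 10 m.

Working in km (1 km = 1000 m; k in km⁻¹ = k in m⁻¹ × 1000):
phi/phi₀ = 1/5 ⇒ exp(−k·d) = 1/5 ⇒ d = ln(5) / k
d = 1.6094 / 0.305 = 5.277 km

5280 m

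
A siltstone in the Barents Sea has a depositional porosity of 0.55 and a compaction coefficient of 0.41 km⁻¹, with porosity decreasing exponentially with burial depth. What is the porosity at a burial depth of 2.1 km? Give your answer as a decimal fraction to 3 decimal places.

n = n₀·exp(−c·z) = 0.55 × exp(−0.41 × 2.1) = 0.55 × exp(−0.861)
  = 0.55 × 0.4227 = 0.2325

0.233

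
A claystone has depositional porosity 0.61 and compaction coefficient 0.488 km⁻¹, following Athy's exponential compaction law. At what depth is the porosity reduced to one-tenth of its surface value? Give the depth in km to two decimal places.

4.72 km

phi/phi₀ = 1/10 ⇒ exp(−c·z) = 1/10 ⇒ z = ln(10) / c
z = 2.3026 / 0.488 = 4.718 km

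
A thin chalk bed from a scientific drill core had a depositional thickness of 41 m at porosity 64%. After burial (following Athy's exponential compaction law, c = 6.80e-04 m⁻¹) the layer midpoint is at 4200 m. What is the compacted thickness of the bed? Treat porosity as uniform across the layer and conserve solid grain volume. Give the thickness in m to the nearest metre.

15 m

Working in km (1 km = 1000 m; c in km⁻¹ = c in m⁻¹ × 1000):
Porosity at 4.2 km: n = 0.64·exp(−0.68×4.2) = 0.0368
Solid-volume conservation: h(1−n) = h₀(1−n₀) ⇒ h = h₀·(1−n₀)/(1−n)
h = 0.041 × (1 − 0.64)/(1 − 0.0368) = 0.041 × 0.3738 = 0.0153 km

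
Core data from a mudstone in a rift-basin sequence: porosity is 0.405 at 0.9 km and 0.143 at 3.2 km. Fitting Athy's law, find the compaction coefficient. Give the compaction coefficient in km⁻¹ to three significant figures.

0.453 km⁻¹

Athy: φ(z) = φ₀ e^(−βz) ⇒ φ₁/φ₂ = e^{β(z₂−z₁)} ⇒ β = ln(φ₁/φ₂)/(z₂−z₁)
β = ln(0.405/0.143) / (3.2 − 0.9) = ln(2.832) / 2.3 = 1.0410 / 2.3 = 0.4526 km⁻¹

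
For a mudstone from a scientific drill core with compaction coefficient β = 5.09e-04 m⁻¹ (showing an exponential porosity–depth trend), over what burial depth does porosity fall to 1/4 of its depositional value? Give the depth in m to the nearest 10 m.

2720 m

Working in km (1 km = 1000 m; β in km⁻¹ = β in m⁻¹ × 1000):
phi/phi₀ = 1/4 ⇒ exp(−β·z) = 1/4 ⇒ z = ln(4) / β
z = 1.3863 / 0.509 = 2.724 km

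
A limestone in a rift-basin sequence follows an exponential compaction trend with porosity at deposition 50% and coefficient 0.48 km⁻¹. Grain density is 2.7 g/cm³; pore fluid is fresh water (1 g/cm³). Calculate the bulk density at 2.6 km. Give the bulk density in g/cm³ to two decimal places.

2.46 g/cm³

Porosity at depth: φ = 0.5·exp(−0.48×2.6) = 0.5×0.2871 = 0.1435
Bulk density: ρ_b = (1−φ)ρ_g + φ·ρ_f = 0.8565×2.7 + 0.1435×1
       = 2.312 + 0.144 = 2.456 g/cm³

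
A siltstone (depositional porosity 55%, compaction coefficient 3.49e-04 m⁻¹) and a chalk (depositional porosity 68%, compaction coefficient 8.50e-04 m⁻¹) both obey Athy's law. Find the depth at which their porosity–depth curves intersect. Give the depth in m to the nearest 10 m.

420 m

Working in km (1 km = 1000 m; c in km⁻¹ = c in m⁻¹ × 1000):
Set phi₀ₐ e^(−cₐd) = phi₀ᵦ e^(−cᵦd) ⇒ ln(phi₀ₐ/phi₀ᵦ) = (cₐ − cᵦ)·d
d = ln(0.55/0.68) / (0.349 − 0.85) = -0.2122 / -0.501 = 0.424 km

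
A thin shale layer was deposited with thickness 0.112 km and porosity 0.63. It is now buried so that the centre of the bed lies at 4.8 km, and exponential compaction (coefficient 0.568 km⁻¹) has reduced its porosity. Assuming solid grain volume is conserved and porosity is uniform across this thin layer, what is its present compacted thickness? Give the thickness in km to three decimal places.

0.043 km

Porosity at 4.8 km: φ = 0.63·exp(−0.568×4.8) = 0.0412
Solid-volume conservation: h(1−φ) = h₀(1−φ₀) ⇒ h = h₀·(1−φ₀)/(1−φ)
h = 0.112 × (1 − 0.63)/(1 − 0.0412) = 0.112 × 0.3859 = 0.0432 km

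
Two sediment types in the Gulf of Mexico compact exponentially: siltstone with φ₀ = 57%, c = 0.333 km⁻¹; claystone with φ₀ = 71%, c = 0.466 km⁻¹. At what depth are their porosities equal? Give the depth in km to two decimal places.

1.65 km

Set φ₀ₐ e^(−cₐd) = φ₀ᵦ e^(−cᵦd) ⇒ ln(φ₀ₐ/φ₀ᵦ) = (cₐ − cᵦ)·d
d = ln(0.57/0.71) / (0.333 − 0.466) = -0.2196 / -0.133 = 1.651 km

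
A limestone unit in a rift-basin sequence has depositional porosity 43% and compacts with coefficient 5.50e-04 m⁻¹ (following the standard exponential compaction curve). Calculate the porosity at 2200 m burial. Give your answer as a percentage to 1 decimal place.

Working in km (1 km = 1000 m; c in km⁻¹ = c in m⁻¹ × 1000):
φ = φ₀·exp(−c·z) = 0.43 × exp(−0.55 × 2.2) = 0.43 × exp(−1.21)
  = 0.43 × 0.2982 = 0.1282

12.8%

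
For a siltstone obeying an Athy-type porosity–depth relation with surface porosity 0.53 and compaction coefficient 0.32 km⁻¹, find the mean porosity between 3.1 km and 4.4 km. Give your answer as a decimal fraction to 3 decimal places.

0.161

⟨n⟩ = (1/(z₂−z₁)) ∫ n₀ e^(−kz) dz = n₀·(e^(−k·z₁) − e^(−k·z₂)) / (k·(z₂−z₁))
e^(−0.32×3.1) = 0.3708; e^(−0.32×4.4) = 0.2446
⟨n⟩ = 0.53 × (0.3708 − 0.2446) / (0.32 × 1.3) = 0.53 × 0.3034 = 0.1608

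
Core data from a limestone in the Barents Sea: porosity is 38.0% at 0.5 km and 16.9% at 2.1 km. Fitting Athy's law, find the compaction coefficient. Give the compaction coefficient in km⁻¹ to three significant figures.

0.506 km⁻¹

Athy: n(z) = n₀ e^(−βz) ⇒ n₁/n₂ = e^{β(z₂−z₁)} ⇒ β = ln(n₁/n₂)/(z₂−z₁)
β = ln(0.38/0.169) / (2.1 − 0.5) = ln(2.249) / 1.6 = 0.8103 / 1.6 = 0.5064 km⁻¹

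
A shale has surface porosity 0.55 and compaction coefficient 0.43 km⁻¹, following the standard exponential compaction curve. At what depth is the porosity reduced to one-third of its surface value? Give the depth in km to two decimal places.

2.55 km

phi/phi₀ = 1/3 ⇒ exp(−k·Z) = 1/3 ⇒ Z = ln(3) / k
Z = 1.0986 / 0.43 = 2.555 km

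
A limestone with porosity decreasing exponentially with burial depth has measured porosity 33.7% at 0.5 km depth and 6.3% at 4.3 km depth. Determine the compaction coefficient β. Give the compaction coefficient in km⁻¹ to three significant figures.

Athy: phi(Z) = phi₀ e^(−βZ) ⇒ phi₁/phi₂ = e^{β(Z₂−Z₁)} ⇒ β = ln(phi₁/phi₂)/(Z₂−Z₁)
β = ln(0.337/0.063) / (4.3 − 0.5) = ln(5.349) / 3.8 = 1.6769 / 3.8 = 0.4413 km⁻¹

0.441 km⁻¹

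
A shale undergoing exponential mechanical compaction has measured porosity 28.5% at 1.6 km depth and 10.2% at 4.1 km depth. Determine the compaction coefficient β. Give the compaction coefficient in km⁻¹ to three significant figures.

0.411 km⁻¹

Athy: phi(z) = phi₀ e^(−βz) ⇒ phi₁/phi₂ = e^{β(z₂−z₁)} ⇒ β = ln(phi₁/phi₂)/(z₂−z₁)
β = ln(0.285/0.102) / (4.1 − 1.6) = ln(2.794) / 2.5 = 1.0275 / 2.5 = 0.411 km⁻¹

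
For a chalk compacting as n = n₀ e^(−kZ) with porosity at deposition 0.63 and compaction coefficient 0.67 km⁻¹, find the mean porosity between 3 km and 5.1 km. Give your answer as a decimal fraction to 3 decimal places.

⟨n⟩ = (1/(Z₂−Z₁)) ∫ n₀ e^(−kZ) dZ = n₀·(e^(−k·Z₁) − e^(−k·Z₂)) / (k·(Z₂−Z₁))
e^(−0.67×3) = 0.1340; e^(−0.67×5.1) = 0.0328
⟨n⟩ = 0.63 × (0.1340 − 0.0328) / (0.67 × 2.1) = 0.63 × 0.0719 = 0.0453

0.045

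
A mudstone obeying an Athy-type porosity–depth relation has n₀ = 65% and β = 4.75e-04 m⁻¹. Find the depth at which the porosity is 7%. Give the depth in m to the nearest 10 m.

4690 m

Working in km (1 km = 1000 m; β in km⁻¹ = β in m⁻¹ × 1000):
Invert Athy's law: d = ln(n₀/n) / β
d = ln(0.65/0.07) / 0.475 = ln(9.286) / 0.475 = 2.2285 / 0.475 = 4.692 km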